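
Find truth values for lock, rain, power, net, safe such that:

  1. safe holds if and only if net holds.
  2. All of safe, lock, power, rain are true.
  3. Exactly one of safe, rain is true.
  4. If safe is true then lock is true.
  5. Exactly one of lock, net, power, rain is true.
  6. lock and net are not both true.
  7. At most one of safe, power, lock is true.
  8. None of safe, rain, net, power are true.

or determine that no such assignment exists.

Case rain = True:
  Constraint (8) is violated (rain=T) — contradiction.
Case rain = False:
  Constraint (2) is violated (rain=F) — contradiction.
Both cases fail — unsatisfiable.

The formula is unsatisfiable.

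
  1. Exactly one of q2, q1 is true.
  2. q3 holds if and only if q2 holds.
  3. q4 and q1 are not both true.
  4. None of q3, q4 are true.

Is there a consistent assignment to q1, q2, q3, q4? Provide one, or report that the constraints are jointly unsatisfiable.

q1 = True, q2 = False, q3 = False, q4 = False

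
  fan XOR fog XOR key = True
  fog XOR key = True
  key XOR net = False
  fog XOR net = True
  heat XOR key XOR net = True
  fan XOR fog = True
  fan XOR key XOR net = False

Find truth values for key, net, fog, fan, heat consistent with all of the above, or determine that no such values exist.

key = False, net = False, fog = True, fan = False, heat = True

fan XOR fog XOR key = F XOR T XOR F = True ✓
fog XOR key = T XOR F = True ✓
key XOR net = F XOR F = False ✓
fog XOR net = T XOR F = True ✓
heat XOR key XOR net = T XOR F XOR F = True ✓
fan XOR fog = F XOR T = True ✓
fan XOR key XOR net = F XOR F XOR F = False ✓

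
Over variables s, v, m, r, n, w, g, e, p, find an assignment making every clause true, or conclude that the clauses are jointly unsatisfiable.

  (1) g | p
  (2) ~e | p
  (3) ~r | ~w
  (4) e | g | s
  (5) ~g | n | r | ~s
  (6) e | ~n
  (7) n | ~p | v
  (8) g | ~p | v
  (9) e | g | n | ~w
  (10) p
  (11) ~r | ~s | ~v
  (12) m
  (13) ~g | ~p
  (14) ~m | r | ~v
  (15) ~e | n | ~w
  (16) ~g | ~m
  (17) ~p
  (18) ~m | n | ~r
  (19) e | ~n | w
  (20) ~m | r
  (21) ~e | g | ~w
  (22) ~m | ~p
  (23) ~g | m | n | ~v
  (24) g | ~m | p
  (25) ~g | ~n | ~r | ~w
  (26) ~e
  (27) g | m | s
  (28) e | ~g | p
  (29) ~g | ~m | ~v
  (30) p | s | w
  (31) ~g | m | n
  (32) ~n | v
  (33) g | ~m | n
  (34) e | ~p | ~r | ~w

Case p = True:
  Clause (~p) is falsified — contradiction.
Case p = False:
  Clause (p) is falsified — contradiction.
Both cases fail, so the formula is unsatisfiable.

No satisfying assignment exists.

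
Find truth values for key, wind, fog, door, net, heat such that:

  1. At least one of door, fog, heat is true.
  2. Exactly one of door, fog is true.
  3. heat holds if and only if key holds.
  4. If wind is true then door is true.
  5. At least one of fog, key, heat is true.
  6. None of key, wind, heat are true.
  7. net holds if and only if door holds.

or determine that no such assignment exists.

key: False, wind: False, fog: True, door: False, net: False, heat: False

  (1) {door, fog, heat}: 1 true — at least one ✓
  (2) {door, fog}: 1 true — exactly one ✓
  (3) heat=F, key=F — same ✓
  (4) wind=F ⇒ door: vacuous ✓
  (5) {fog, key, heat}: 1 true — at least one ✓
  (6) {key, wind, heat}: 0 true — none ✓
  (7) net=F, door=F — same ✓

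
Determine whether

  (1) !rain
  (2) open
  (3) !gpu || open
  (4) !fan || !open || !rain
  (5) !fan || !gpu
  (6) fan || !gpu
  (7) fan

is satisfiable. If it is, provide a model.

rain = False; open = True; fan = True; gpu = False

Unit clause (!rain) forces rain = False.
Unit clause (open) forces open = True.
Unit clause (fan) forces fan = True.
In (!fan || !gpu) only !gpu is left, so gpu = False.
All clauses satisfied.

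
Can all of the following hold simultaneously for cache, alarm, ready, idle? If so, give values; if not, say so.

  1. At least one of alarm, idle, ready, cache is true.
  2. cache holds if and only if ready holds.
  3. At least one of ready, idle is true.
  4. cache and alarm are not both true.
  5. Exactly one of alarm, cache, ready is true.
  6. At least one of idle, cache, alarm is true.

cache: False, alarm: True, ready: False, idle: True

  (1) {alarm, idle, ready, cache}: 2 true — at least one ✓
  (2) cache=F, ready=F — same ✓
  (3) {ready, idle}: 1 true — at least one ✓
  (4) cache=F, alarm=T — not both ✓
  (5) {alarm, cache, ready}: 1 true — exactly one ✓
  (6) {idle, cache, alarm}: 2 true — at least one ✓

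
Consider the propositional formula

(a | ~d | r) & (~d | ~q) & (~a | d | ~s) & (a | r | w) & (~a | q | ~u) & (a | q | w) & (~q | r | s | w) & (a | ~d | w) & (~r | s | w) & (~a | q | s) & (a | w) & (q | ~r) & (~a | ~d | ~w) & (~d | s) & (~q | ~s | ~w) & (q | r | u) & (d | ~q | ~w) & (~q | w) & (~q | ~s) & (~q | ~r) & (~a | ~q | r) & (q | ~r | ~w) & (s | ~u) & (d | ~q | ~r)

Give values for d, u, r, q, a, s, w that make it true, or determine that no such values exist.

d: False; u: True; r: False; q: False; a: False; s: True; w: True

Set d = False.
Set u = True.
  then (s | ~u) forces s = True.
  then (~a | d | ~s) forces a = False.
  then (a | w) forces w = True.
  then (~q | ~s | ~w) forces q = False.
  then (q | ~r | ~w) forces r = False.
All clauses satisfied.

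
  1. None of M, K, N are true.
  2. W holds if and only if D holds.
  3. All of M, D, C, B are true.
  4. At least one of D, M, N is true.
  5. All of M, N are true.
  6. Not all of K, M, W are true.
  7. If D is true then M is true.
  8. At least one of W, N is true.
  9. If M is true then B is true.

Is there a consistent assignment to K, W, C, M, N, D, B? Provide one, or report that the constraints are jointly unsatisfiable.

Unsatisfiable — no assignment works.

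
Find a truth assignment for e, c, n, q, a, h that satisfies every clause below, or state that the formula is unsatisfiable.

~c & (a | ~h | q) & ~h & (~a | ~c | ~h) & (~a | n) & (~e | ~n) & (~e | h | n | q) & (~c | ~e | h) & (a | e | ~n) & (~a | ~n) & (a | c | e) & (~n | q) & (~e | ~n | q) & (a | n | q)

e=T, c=F, n=F, q=T, a=F, h=F

Unit clause (~c) forces c = False.
Unit clause (~h) forces h = False.
Try e = False:
  (a | c | e) forces a = True.
  (~a | n) forces n = True.
  clause (~a | ~n) is falsified — backtrack.
So e = True.
  then (~e | ~n) forces n = False.
  then (~e | h | n | q) forces q = True.
  then (~a | n) forces a = False.
All clauses satisfied.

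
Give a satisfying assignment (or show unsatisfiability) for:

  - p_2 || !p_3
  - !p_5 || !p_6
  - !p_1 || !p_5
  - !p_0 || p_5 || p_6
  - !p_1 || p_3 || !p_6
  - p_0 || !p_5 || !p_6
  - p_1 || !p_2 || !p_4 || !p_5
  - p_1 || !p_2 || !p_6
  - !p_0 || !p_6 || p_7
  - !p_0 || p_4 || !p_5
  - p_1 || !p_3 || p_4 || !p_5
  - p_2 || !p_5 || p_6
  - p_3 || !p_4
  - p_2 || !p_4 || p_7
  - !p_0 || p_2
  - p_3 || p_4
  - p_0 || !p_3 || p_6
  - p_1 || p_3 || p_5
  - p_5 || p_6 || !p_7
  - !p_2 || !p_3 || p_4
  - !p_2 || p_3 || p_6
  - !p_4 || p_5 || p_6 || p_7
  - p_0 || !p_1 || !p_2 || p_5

Set p_0 = True.
  then (!p_0 || p_2) forces p_2 = True.
Set p_1 = True.
  then (!p_1 || !p_5) forces p_5 = False.
  then (!p_0 || p_5 || p_6) forces p_6 = True.
  then (!p_1 || p_3 || !p_6) forces p_3 = True.
  then (!p_0 || !p_6 || p_7) forces p_7 = True.
  then (!p_2 || !p_3 || p_4) forces p_4 = True.
All clauses satisfied.

p_0=T, p_1=T, p_2=T, p_3=T, p_4=T, p_5=F, p_6=T, p_7=T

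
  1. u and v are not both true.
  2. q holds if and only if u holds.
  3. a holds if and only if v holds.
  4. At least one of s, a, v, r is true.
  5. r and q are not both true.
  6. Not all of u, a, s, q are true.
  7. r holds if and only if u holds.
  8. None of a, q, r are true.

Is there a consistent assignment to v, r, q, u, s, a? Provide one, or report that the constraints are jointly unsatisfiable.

v: False; r: False; q: False; u: False; s: True; a: False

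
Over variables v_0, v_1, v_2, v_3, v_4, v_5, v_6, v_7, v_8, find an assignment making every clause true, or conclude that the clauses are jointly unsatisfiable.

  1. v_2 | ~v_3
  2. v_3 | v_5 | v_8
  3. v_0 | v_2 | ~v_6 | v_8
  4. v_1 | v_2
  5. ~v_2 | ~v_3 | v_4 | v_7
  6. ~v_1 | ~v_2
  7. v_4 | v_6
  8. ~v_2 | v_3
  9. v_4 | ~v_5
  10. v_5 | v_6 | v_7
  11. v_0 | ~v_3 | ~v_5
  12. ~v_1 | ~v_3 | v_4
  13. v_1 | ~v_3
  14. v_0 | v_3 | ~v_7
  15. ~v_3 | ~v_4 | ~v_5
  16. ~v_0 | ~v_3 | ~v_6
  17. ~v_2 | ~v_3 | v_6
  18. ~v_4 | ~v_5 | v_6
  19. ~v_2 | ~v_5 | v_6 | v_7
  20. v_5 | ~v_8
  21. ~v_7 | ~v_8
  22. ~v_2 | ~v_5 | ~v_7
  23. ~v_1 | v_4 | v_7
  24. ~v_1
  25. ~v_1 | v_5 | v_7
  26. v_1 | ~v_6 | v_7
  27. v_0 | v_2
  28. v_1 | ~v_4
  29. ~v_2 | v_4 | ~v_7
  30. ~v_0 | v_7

No satisfying assignment exists.

Case v_1 = True:
  Clause (~v_1) is falsified — contradiction.
Case v_1 = False:
  (v_1 | v_2) forces v_2 = True.
  (~v_2 | v_3) forces v_3 = True.
  Clause (v_1 | ~v_3) is falsified — contradiction.
Both cases fail, so the formula is unsatisfiable.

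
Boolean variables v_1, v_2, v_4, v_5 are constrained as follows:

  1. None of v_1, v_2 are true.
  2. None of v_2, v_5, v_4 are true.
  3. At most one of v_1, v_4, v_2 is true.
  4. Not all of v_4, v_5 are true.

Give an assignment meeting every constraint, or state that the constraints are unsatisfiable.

v_1: False, v_2: False, v_4: False, v_5: False

  (1) {v_1, v_2}: 0 true — none ✓
  (2) {v_2, v_5, v_4}: 0 true — none ✓
  (3) {v_1, v_4, v_2}: 0 true — at most one ✓
  (4) {v_4, v_5}: 0/2 true — not all ✓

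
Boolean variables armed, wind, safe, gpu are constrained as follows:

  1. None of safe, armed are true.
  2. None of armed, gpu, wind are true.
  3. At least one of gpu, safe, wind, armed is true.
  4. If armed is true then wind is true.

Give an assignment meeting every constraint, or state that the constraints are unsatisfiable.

No satisfying assignment exists.

Case armed = True:
  Constraint (1) is violated (armed=T) — contradiction.
Case armed = False:
  (1) forces safe = False.
  (2) forces gpu = False.
  (2) forces wind = False.
  Constraint (3) is violated (gpu=F, safe=F, wind=F, armed=F) — contradiction.
Both cases fail — unsatisfiable.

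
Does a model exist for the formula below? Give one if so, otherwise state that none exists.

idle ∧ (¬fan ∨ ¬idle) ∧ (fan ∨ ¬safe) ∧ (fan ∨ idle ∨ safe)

Unit clause (idle) forces idle = True.
In (¬fan ∨ ¬idle) only ¬fan is left, so fan = False.
In (fan ∨ ¬safe) only ¬safe is left, so safe = False.
Check each clause:
  (idle): idle holds.
  (¬fan ∨ ¬idle): ¬fan holds.
  (fan ∨ ¬safe): ¬safe holds.
  (fan ∨ idle ∨ safe): idle holds.
All clauses satisfied.

fan=F, safe=F, idle=T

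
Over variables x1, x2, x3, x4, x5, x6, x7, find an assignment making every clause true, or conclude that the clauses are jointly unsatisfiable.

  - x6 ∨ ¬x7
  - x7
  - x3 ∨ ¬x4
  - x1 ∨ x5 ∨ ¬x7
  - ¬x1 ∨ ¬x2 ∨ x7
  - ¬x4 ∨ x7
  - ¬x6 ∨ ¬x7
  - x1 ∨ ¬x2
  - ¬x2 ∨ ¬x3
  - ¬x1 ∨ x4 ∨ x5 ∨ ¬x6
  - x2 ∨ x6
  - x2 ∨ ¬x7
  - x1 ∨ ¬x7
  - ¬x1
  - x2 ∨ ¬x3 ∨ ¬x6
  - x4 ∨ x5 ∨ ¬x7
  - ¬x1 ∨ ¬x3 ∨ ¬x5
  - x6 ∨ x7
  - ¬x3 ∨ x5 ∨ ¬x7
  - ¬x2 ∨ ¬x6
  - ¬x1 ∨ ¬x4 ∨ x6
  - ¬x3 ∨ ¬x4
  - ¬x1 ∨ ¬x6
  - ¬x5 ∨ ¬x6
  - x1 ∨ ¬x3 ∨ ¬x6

Unsatisfiable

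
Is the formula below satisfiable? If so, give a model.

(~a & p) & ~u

u=F, a=F, p=T

  ~a & p = True
    ~a = True
  ~u = True
Both conjuncts True, so the formula holds.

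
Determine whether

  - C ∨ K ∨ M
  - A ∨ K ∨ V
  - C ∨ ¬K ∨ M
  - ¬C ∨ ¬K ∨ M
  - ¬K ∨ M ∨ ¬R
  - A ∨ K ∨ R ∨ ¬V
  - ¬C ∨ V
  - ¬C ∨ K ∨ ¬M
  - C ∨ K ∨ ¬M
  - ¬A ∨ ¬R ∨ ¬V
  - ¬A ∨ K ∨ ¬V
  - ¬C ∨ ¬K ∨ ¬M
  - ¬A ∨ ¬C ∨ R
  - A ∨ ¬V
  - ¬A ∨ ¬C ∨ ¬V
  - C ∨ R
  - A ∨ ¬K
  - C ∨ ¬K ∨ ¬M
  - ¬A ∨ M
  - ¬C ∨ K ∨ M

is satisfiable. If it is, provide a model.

No satisfying assignment exists.

Case C = True:
  (¬C ∨ V) forces V = True.
  (A ∨ ¬V) forces A = True.
  Clause (¬A ∨ ¬C ∨ ¬V) is falsified — contradiction.
Case C = False:
  (C ∨ R) forces R = True.
  If K = True:
    (C ∨ ¬K ∨ M) forces M = True.
    clause (C ∨ ¬K ∨ ¬M) is falsified.
  If K = False:
    (C ∨ K ∨ M) forces M = True.
    clause (C ∨ K ∨ ¬M) is falsified.
  Every sub-case reaches a contradiction.
Both cases fail, so the formula is unsatisfiable.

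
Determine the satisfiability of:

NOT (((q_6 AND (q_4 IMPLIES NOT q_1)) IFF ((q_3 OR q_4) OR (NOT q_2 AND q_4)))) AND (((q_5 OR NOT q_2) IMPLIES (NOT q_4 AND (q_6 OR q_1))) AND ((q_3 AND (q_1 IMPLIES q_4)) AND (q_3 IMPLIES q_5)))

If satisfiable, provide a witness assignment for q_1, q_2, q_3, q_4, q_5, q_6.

The formula is unsatisfiable.

Case q_3 = True: the formula simplifies to NOT ((q_6 AND (q_4 IMPLIES NOT q_1))) AND (((q_5 OR NOT q_2) IMPLIES (NOT q_4 AND (q_6 OR q_1))) AND ((q_1 IMPLIES q_4) AND q_5)).
  q_5 = True: simplifies to NOT ((q_6 AND (q_4 IMPLIES NOT q_1))) AND ((NOT q_4 AND (q_6 OR q_1)) AND (q_1 IMPLIES q_4)).
    q_4 = True: the conjunct NOT q_4 is False.
    q_4 = False: simplifies to NOT q_6 AND ((q_6 OR q_1) AND NOT q_1).
      q_1 = True: the conjunct NOT q_1 is False.
      q_1 = False: simplifies to NOT q_6 AND q_6.
        q_6 = True: the conjunct NOT q_6 is False.
        q_6 = False: the conjunct q_6 is False.
  q_5 = False: the conjunct q_5 is False.
Case q_3 = False: the conjunct q_3 is False.
Both cases fail — unsatisfiable.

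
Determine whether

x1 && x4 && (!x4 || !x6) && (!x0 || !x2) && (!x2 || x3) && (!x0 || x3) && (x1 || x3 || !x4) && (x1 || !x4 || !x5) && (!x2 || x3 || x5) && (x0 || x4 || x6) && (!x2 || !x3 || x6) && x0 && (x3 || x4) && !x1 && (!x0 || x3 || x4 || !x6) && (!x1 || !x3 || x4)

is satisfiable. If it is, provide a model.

No satisfying assignment exists.

Case x1 = True:
  Clause (!x1) is falsified — contradiction.
Case x1 = False:
  Clause (x1) is falsified — contradiction.
Both cases fail, so the formula is unsatisfiable.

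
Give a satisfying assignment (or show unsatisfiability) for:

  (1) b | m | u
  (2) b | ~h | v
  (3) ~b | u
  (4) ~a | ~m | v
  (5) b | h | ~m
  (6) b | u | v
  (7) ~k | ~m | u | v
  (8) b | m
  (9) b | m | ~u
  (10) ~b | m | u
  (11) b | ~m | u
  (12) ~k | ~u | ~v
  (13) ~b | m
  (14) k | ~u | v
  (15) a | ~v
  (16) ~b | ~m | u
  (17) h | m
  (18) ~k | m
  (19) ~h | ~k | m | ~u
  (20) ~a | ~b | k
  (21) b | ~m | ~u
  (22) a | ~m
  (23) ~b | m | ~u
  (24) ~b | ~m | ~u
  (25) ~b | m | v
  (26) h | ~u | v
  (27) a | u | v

No satisfying assignment exists.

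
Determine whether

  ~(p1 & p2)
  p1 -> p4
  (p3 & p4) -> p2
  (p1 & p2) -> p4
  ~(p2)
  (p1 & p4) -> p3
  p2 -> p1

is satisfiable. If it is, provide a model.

p1 = False; p2 = False; p3 = True; p4 = False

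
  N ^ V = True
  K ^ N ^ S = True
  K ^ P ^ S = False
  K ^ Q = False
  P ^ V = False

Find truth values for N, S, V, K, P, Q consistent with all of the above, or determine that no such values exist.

N=F; S=T; V=T; K=F; P=T; Q=F

N ^ V = F ^ T = True ✓
K ^ N ^ S = F ^ F ^ T = True ✓
K ^ P ^ S = F ^ T ^ T = False ✓
K ^ Q = F ^ F = False ✓
P ^ V = T ^ T = False ✓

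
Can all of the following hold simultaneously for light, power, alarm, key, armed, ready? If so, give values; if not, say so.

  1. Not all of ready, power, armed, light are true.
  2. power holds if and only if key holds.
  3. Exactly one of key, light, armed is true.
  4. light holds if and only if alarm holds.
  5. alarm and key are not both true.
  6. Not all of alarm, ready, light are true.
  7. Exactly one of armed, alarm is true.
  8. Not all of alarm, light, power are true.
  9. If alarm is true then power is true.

light = False; power = False; alarm = False; key = False; armed = True; ready = True

  (1) {ready, power, armed, light}: 2/4 true — not all ✓
  (2) power=F, key=F — same ✓
  (3) {key, light, armed}: 1 true — exactly one ✓
  (4) light=F, alarm=F — same ✓
  (5) alarm=F, key=F — not both ✓
  (6) {alarm, ready, light}: 1/3 true — not all ✓
  (7) {armed, alarm}: 1 true — exactly one ✓
  (8) {alarm, light, power}: 0/3 true — not all ✓
  (9) alarm=F ⇒ power: vacuous ✓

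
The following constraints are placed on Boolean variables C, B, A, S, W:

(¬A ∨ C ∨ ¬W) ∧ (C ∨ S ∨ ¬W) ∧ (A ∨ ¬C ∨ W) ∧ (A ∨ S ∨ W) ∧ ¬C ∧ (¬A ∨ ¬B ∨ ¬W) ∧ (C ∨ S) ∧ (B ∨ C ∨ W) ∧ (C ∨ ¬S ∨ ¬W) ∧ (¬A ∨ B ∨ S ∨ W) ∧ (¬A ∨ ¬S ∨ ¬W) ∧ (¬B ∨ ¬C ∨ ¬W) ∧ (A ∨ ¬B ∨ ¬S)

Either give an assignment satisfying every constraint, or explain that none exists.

Unit clause (¬C) forces C = False.
In (C ∨ S) only S is left, so S = True.
In (C ∨ ¬S ∨ ¬W) only ¬W is left, so W = False.
In (B ∨ C ∨ W) only B is left, so B = True.
In (A ∨ ¬B ∨ ¬S) only A is left, so A = True.
All clauses satisfied.

C = False, B = True, A = True, S = True, W = False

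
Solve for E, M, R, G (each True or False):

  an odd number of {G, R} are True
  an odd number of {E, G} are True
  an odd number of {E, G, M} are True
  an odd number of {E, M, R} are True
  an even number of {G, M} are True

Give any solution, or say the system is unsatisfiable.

Adding constraints 1, 3, 4 mod 2: every variable appears an even number of times on the left, so the left side is 0.
But the right sides sum to 1 (mod 2). 0 ≠ 1 — the system is inconsistent.

Unsatisfiable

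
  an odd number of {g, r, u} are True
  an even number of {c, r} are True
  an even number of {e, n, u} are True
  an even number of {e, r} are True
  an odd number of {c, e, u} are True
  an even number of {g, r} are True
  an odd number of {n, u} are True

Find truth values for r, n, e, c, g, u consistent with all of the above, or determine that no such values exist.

r: True; n: False; e: True; c: True; g: True; u: True

{g, r, u}: 3 true → odd ✓
{c, r}: 2 true → even ✓
{e, n, u}: 2 true → even ✓
{e, r}: 2 true → even ✓
{c, e, u}: 3 true → odd ✓
{g, r}: 2 true → even ✓
{n, u}: 1 true → odd ✓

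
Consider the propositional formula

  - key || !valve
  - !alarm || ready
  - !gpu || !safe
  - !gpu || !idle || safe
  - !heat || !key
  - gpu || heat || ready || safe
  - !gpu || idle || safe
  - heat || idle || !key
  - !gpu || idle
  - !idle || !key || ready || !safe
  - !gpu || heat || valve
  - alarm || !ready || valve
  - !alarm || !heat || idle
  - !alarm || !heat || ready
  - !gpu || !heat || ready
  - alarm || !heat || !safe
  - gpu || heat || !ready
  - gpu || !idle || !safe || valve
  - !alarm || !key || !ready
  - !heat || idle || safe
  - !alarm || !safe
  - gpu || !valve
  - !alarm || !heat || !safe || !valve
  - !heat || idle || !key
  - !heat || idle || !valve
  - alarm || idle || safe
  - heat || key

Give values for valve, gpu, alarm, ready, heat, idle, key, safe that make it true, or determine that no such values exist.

valve = False, gpu = False, alarm = True, ready = True, heat = True, idle = True, key = False, safe = False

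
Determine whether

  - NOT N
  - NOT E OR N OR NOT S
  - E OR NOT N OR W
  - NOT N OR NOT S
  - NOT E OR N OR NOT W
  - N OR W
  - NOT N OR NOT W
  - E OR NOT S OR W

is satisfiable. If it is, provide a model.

E = False, W = True, N = False, S = False

Unit clause (NOT N) forces N = False.
In (N OR W) only W is left, so W = True.
In (NOT E OR N OR NOT W) only NOT E is left, so E = False.
Set S = False.
Check each clause:
  (NOT N): NOT N holds.
  (NOT E OR N OR NOT S): NOT E holds.
  (E OR NOT N OR W): NOT N holds.
  (NOT N OR NOT S): NOT N holds.
  (NOT E OR N OR NOT W): NOT E holds.
  (N OR W): W holds.
  (NOT N OR NOT W): NOT N holds.
  (E OR NOT S OR W): NOT S holds.
All clauses satisfied.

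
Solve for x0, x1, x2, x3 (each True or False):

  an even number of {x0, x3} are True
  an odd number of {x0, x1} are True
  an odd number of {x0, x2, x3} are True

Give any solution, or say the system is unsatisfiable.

x0: False, x1: True, x2: True, x3: False

{x0, x3}: 0 true → even ✓
{x0, x1}: 1 true → odd ✓
{x0, x2, x3}: 1 true → odd ✓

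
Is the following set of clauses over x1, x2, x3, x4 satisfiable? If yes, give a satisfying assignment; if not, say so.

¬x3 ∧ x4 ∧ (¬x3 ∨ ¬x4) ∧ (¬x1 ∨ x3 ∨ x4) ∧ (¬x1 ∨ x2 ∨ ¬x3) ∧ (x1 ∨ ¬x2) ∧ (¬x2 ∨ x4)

Unit clause (¬x3) forces x3 = False.
Unit clause (x4) forces x4 = True.
Set x1 = False.
  then (x1 ∨ ¬x2) forces x2 = False.
All clauses satisfied.

x1=F, x2=F, x3=F, x4=T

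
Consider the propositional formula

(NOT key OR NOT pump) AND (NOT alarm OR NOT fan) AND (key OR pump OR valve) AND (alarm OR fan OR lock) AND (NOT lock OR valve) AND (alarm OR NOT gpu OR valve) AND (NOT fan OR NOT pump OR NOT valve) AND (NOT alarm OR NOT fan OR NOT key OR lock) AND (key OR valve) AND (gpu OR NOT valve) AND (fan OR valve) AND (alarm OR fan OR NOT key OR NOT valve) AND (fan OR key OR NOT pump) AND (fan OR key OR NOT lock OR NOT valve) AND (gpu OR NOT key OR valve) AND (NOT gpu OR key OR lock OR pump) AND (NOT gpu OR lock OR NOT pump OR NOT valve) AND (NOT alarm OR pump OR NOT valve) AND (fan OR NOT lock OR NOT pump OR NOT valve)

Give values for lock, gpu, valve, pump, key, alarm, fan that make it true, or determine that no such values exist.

Set lock = False.
Try gpu = False:
  (gpu OR NOT valve) forces valve = False.
  (key OR valve) forces key = True.
  clause (gpu OR NOT key OR valve) is falsified — backtrack.
So gpu = True.
Try valve = False:
  (alarm OR NOT gpu OR valve) forces alarm = True.
  (NOT alarm OR NOT fan) forces fan = False.
  clause (fan OR valve) is falsified — backtrack.
So valve = True.
  then (NOT gpu OR lock OR NOT pump OR NOT valve) forces pump = False.
  then (NOT alarm OR pump OR NOT valve) forces alarm = False.
  then (alarm OR fan OR lock) forces fan = True.
  then (NOT gpu OR key OR lock OR pump) forces key = True.
All clauses satisfied.

lock: False, gpu: True, valve: True, pump: False, key: True, alarm: False, fan: True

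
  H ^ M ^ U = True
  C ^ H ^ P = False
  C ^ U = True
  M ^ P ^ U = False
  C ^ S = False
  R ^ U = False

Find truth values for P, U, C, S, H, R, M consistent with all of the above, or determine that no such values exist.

P=T, U=F, C=T, S=T, H=F, R=F, M=T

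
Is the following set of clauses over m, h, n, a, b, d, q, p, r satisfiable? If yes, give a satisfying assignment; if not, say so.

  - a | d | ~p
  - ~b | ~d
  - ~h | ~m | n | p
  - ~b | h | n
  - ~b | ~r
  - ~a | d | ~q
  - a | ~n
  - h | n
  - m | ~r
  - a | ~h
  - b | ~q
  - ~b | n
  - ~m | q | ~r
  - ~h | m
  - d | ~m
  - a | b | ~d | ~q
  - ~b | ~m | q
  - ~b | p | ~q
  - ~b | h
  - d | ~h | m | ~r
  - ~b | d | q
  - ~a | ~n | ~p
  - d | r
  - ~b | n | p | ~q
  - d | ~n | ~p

m=T; h=T; n=T; a=T; b=F; d=T; q=F; p=F; r=F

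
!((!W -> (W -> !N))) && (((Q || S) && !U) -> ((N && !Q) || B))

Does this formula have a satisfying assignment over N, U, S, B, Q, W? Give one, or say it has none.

UNSATISFIABLE

The conjunct !((!W -> (W -> !N))) is unsatisfiable on its own:
  N=F, W=F: evaluates to False.
  N=F, W=T: evaluates to False.
  N=T, W=F: evaluates to False.
  N=T, W=T: evaluates to False.
So the whole conjunction is unsatisfiable.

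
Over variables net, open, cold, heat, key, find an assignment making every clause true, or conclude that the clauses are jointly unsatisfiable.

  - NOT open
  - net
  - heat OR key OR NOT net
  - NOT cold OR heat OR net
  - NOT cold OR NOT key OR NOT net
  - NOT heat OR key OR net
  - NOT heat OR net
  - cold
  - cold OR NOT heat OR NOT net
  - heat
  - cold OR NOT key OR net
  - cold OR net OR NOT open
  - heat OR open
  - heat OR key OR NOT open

net = True, open = False, cold = True, heat = True, key = False

Unit clause (NOT open) forces open = False.
Unit clause (net) forces net = True.
Unit clause (cold) forces cold = True.
Unit clause (heat) forces heat = True.
In (NOT cold OR NOT key OR NOT net) only NOT key is left, so key = False.
All clauses satisfied.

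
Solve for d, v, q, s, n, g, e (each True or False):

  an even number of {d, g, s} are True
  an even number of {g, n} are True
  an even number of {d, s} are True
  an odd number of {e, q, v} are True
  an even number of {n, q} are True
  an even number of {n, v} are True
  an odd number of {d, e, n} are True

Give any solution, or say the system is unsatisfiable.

d = False; v = False; q = False; s = False; n = False; g = False; e = True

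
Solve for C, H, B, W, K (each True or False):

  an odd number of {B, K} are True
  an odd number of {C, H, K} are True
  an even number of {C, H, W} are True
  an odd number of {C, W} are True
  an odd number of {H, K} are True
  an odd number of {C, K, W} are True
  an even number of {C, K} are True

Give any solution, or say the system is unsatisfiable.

C: False, H: True, B: True, W: True, K: False

{B, K}: 1 true → odd ✓
{C, H, K}: 1 true → odd ✓
{C, H, W}: 2 true → even ✓
{C, W}: 1 true → odd ✓
{H, K}: 1 true → odd ✓
{C, K, W}: 1 true → odd ✓
{C, K}: 0 true → even ✓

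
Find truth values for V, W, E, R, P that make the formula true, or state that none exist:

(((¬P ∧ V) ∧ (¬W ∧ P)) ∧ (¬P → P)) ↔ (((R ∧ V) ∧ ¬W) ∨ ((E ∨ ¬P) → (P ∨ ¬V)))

V=T, W=T, E=T, R=T, P=F

  (((¬P ∧ V) ∧ (¬W ∧ P)) ∧ (¬P → P)) ↔ (((R ∧ V) ∧ ¬W) ∨ ((E ∨ ¬P) → (P ∨ ¬V))) = True
    ((¬P ∧ V) ∧ (¬W ∧ P)) ∧ (¬P → P) = False
      (¬P ∧ V) ∧ (¬W ∧ P) = False
        ¬P ∧ V = True
          ¬P = True
        ¬W ∧ P = False
          ¬W = False
      ¬P → P = False
        ¬P = True
    ((R ∧ V) ∧ ¬W) ∨ ((E ∨ ¬P) → (P ∨ ¬V)) = False
      (R ∧ V) ∧ ¬W = False
        R ∧ V = True
        ¬W = False
      (E ∨ ¬P) → (P ∨ ¬V) = False
        E ∨ ¬P = True
          ¬P = True
        P ∨ ¬V = False
          ¬V = False
The formula evaluates to True.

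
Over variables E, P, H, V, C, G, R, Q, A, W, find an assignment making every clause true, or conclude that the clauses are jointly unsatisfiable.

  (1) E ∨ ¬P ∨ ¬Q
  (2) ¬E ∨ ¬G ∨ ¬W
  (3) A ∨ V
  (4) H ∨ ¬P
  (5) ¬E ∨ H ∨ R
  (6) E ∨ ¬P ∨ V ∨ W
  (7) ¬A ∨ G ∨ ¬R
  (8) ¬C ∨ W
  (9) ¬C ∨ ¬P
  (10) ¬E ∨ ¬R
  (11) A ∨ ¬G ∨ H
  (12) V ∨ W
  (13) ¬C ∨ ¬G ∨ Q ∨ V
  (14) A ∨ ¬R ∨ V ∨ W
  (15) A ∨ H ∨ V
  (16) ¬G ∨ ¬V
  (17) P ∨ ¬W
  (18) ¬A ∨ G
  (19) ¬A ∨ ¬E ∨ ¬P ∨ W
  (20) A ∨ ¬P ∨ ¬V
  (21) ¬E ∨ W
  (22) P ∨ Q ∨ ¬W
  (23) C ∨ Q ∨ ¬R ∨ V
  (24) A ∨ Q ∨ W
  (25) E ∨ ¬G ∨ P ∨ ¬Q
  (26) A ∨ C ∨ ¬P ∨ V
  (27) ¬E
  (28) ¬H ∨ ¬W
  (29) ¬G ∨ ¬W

E=F, P=F, H=T, V=T, C=F, G=F, R=F, Q=T, A=F, W=F

Unit clause (¬E) forces E = False.
Set P = False.
  then (P ∨ ¬W) forces W = False.
  then (¬C ∨ W) forces C = False.
  then (V ∨ W) forces V = True.
  then (¬G ∨ ¬V) forces G = False.
  then (¬A ∨ G) forces A = False.
  then (A ∨ Q ∨ W) forces Q = True.
Set H = True.
Set R = False.
All clauses satisfied.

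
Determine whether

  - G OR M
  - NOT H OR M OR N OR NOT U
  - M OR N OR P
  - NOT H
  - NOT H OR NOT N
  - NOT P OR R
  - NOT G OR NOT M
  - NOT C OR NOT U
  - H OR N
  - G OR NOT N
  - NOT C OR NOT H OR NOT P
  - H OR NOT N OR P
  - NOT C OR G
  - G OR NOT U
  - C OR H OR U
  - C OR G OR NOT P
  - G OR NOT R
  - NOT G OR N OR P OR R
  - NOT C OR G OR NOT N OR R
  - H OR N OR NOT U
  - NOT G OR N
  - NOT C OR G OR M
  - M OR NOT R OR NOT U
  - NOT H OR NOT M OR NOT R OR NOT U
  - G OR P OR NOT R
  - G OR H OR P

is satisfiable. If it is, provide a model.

R: True, C: True, U: False, N: True, P: True, H: False, M: False, G: True

Unit clause (NOT H) forces H = False.
In (H OR N) only N is left, so N = True.
In (G OR NOT N) only G is left, so G = True.
In (H OR NOT N OR P) only P is left, so P = True.
In (NOT P OR R) only R is left, so R = True.
In (NOT G OR NOT M) only NOT M is left, so M = False.
In (M OR NOT R OR NOT U) only NOT U is left, so U = False.
In (C OR H OR U) only C is left, so C = True.
All clauses satisfied.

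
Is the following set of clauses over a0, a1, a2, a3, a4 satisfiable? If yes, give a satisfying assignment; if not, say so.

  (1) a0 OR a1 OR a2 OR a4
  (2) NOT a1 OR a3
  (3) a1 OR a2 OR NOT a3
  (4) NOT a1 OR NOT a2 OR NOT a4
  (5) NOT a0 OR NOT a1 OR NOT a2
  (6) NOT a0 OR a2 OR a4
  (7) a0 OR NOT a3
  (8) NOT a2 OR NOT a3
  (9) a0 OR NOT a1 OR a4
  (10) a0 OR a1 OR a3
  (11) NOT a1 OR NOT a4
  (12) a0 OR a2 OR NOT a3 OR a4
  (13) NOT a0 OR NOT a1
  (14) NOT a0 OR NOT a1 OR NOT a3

Try a0 = False:
  (a0 OR NOT a3) forces a3 = False.
  (NOT a1 OR a3) forces a1 = False.
  clause (a0 OR a1 OR a3) is falsified — backtrack.
So a0 = True.
  then (NOT a0 OR NOT a1) forces a1 = False.
Set a2 = True.
  then (NOT a2 OR NOT a3) forces a3 = False.
Set a4 = False.
All clauses satisfied.

a0 = True, a1 = False, a2 = True, a3 = False, a4 = False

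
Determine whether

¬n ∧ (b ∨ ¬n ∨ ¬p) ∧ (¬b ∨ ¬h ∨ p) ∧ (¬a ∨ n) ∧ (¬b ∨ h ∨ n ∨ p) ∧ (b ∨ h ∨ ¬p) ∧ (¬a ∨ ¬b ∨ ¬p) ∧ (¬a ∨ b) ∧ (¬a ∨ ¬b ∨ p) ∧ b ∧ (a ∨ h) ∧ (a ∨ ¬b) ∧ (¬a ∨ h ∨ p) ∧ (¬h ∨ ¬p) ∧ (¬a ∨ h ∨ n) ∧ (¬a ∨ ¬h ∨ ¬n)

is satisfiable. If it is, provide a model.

Case b = True:
  (¬n) forces n = False.
  (¬a ∨ n) forces a = False.
  Clause (a ∨ ¬b) is falsified — contradiction.
Case b = False:
  Clause (b) is falsified — contradiction.
Both cases fail, so the formula is unsatisfiable.

Unsatisfiable — no assignment works.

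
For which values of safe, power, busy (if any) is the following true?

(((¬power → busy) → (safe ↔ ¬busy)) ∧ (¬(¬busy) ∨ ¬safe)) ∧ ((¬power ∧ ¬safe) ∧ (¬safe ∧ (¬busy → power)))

safe: False, power: False, busy: True

  ((¬power → busy) → (safe ↔ ¬busy)) ∧ (¬(¬busy) ∨ ¬safe) = True
    (¬power → busy) → (safe ↔ ¬busy) = True
      ¬power → busy = True
        ¬power = True
      safe ↔ ¬busy = True
        ¬busy = False
    ¬(¬busy) ∨ ¬safe = True
      ¬(¬busy) = True
        ¬busy = False
      ¬safe = True
  (¬power ∧ ¬safe) ∧ (¬safe ∧ (¬busy → power)) = True
    ¬power ∧ ¬safe = True
      ¬power = True
      ¬safe = True
    ¬safe ∧ (¬busy → power) = True
      ¬safe = True
      ¬busy → power = True
        ¬busy = False
Both conjuncts True, so the formula holds.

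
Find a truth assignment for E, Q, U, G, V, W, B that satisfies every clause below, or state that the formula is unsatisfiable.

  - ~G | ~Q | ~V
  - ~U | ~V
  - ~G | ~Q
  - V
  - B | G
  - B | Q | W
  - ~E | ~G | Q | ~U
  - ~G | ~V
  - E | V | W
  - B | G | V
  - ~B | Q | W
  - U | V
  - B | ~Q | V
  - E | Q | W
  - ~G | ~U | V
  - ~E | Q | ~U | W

Unit clause (V) forces V = True.
In (~G | ~V) only ~G is left, so G = False.
In (~U | ~V) only ~U is left, so U = False.
In (B | G) only B is left, so B = True.
Set E = False.
Set Q = True.
Set W = True.
All clauses satisfied.

E: False, Q: True, U: False, G: False, V: True, W: True, B: True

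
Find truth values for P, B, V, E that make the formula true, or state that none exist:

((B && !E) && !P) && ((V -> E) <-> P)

P = False, B = True, V = True, E = False

  (B && !E) && !P = True
    B && !E = True
      !E = True
    !P = True
  (V -> E) <-> P = True
    V -> E = False
Both conjuncts True, so the formula holds.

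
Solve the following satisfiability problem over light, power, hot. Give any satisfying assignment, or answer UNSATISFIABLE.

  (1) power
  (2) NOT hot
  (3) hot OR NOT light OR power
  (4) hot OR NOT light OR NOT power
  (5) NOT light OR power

Unit clause (power) forces power = True.
Unit clause (NOT hot) forces hot = False.
In (hot OR NOT light OR NOT power) only NOT light is left, so light = False.
All clauses satisfied.

light=F, power=T, hot=F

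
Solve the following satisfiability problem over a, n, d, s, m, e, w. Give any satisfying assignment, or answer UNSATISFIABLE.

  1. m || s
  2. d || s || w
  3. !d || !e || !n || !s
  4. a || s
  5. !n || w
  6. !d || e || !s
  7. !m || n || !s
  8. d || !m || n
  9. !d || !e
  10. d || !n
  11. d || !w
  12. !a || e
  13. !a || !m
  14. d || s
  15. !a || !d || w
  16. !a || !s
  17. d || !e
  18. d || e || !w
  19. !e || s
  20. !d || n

a = False, n = False, d = False, s = True, m = False, e = False, w = False

Try a = True:
  (!a || e) forces e = True.
  (!d || !e) forces d = False.
  clause (d || !e) is falsified — backtrack.
So a = False.
  then (a || s) forces s = True.
Try n = True:
  (!n || w) forces w = True.
  (d || !n) forces d = True.
  (!d || !e || !n || !s) forces e = False.
  clause (!d || e || !s) is falsified — backtrack.
So n = False.
  then (!m || n || !s) forces m = False.
  then (!d || n) forces d = False.
  then (d || !w) forces w = False.
  then (d || !e) forces e = False.
All clauses satisfied.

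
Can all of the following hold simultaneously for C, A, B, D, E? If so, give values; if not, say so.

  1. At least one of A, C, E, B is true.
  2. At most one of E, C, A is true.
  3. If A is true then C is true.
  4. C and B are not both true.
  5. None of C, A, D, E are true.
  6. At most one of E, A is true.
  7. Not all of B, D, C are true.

C = False, A = False, B = True, D = False, E = False

  (1) {A, C, E, B}: 1 true — at least one ✓
  (2) {E, C, A}: 0 true — at most one ✓
  (3) A=F ⇒ C: vacuous ✓
  (4) C=F, B=T — not both ✓
  (5) {C, A, D, E}: 0 true — none ✓
  (6) {E, A}: 0 true — at most one ✓
  (7) {B, D, C}: 1/3 true — not all ✓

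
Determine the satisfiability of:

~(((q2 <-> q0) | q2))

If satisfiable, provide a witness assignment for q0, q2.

q0: True; q2: False

  ~(((q2 <-> q0) | q2)) = True
    (q2 <-> q0) | q2 = False
      q2 <-> q0 = False
The formula evaluates to True.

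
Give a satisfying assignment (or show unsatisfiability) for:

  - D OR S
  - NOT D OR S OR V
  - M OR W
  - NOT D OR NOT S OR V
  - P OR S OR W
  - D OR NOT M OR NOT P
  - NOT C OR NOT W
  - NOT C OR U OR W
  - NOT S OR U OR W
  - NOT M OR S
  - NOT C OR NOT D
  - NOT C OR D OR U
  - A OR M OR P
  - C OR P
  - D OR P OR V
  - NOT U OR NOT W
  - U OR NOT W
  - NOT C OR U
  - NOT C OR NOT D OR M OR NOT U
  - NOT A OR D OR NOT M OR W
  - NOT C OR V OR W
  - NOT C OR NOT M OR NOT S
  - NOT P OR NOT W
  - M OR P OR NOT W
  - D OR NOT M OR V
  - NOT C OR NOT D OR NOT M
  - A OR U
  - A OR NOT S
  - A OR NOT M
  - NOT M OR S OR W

Set D = True.
  then (NOT C OR NOT D) forces C = False.
  then (C OR P) forces P = True.
  then (NOT P OR NOT W) forces W = False.
  then (M OR W) forces M = True.
  then (NOT M OR S) forces S = True.
  then (A OR NOT S) forces A = True.
  then (NOT D OR NOT S OR V) forces V = True.
  then (NOT S OR U OR W) forces U = True.
All clauses satisfied.

D = True; W = False; M = True; C = False; A = True; S = True; U = True; P = True; V = True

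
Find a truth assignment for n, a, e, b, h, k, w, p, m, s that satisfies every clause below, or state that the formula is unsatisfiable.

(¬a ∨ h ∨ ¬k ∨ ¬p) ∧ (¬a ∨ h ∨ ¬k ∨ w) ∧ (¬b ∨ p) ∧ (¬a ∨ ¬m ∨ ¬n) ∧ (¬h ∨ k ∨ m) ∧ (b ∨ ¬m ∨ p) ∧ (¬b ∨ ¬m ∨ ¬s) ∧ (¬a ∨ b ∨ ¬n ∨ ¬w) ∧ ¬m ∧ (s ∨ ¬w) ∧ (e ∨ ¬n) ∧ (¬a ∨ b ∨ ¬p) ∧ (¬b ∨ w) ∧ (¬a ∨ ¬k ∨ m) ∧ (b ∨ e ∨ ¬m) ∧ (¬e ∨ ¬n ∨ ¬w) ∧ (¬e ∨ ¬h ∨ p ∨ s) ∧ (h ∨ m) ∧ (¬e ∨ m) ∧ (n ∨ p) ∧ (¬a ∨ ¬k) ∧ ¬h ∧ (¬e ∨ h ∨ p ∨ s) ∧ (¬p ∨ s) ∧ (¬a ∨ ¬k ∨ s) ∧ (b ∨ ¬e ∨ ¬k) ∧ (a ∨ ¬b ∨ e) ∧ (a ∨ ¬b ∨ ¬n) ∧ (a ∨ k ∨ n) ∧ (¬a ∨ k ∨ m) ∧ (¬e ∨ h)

Case h = True:
  Clause (¬h) is falsified — contradiction.
Case h = False:
  (¬m) forces m = False.
  Clause (h ∨ m) is falsified — contradiction.
Both cases fail, so the formula is unsatisfiable.

Unsatisfiable — no assignment works.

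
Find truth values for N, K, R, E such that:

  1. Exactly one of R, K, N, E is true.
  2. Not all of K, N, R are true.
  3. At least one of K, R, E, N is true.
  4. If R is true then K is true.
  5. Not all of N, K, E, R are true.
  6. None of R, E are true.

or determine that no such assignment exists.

N: True; K: False; R: False; E: False

  (1) {R, K, N, E}: 1 true — exactly one ✓
  (2) {K, N, R}: 1/3 true — not all ✓
  (3) {K, R, E, N}: 1 true — at least one ✓
  (4) R=F ⇒ K: vacuous ✓
  (5) {N, K, E, R}: 1/4 true — not all ✓
  (6) {R, E}: 0 true — none ✓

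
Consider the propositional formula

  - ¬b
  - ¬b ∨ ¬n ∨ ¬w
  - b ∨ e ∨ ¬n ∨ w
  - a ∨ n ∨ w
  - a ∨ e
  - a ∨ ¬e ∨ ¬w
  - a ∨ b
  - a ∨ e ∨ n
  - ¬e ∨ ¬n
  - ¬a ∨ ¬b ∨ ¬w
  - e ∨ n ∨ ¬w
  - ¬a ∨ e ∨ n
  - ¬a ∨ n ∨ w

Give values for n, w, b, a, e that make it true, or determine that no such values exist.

n = False, w = True, b = False, a = True, e = True

Unit clause (¬b) forces b = False.
In (a ∨ b) only a is left, so a = True.
Set n = False.
  then (¬a ∨ e ∨ n) forces e = True.
  then (¬a ∨ n ∨ w) forces w = True.
All clauses satisfied.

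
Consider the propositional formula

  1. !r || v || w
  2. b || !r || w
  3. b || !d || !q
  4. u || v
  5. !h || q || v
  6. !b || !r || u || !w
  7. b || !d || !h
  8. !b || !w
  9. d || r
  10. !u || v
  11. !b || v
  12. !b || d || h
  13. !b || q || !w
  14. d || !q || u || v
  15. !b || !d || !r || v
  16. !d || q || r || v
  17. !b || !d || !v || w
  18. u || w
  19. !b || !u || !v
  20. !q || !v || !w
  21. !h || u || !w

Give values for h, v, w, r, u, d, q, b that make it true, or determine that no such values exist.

Set h = False.
Try v = False:
  (u || v) forces u = True.
  clause (!u || v) is falsified — backtrack.
So v = True.
Set w = True.
  then (!b || !w) forces b = False.
  then (!q || !v || !w) forces q = False.
Set r = True.
Set u = True.
Set d = False.
All clauses satisfied.

h = False, v = True, w = True, r = True, u = True, d = False, q = False, b = False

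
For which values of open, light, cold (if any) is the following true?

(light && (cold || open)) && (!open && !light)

Case light = True: the conjunct !light is False.
Case light = False: the conjunct light is False.
Both cases fail — unsatisfiable.

UNSATISFIABLE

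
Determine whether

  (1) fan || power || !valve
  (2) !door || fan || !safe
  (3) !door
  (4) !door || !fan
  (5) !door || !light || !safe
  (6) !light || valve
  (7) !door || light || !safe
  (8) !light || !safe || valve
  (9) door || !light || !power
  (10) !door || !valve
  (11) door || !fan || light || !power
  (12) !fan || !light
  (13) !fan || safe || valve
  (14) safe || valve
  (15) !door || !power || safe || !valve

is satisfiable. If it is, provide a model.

power = True, fan = False, door = False, safe = True, valve = True, light = False

Unit clause (!door) forces door = False.
Set power = True.
  then (door || !light || !power) forces light = False.
  then (door || !fan || light || !power) forces fan = False.
Set safe = True.
Set valve = True.
All clauses satisfied.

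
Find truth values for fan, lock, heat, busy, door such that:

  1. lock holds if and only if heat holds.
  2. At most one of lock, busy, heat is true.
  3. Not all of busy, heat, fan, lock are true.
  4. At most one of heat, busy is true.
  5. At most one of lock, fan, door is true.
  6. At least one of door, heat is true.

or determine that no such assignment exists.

fan: False; lock: False; heat: False; busy: False; door: True

  (1) lock=F, heat=F — same ✓
  (2) {lock, busy, heat}: 0 true — at most one ✓
  (3) {busy, heat, fan, lock}: 0/4 true — not all ✓
  (4) {heat, busy}: 0 true — at most one ✓
  (5) {lock, fan, door}: 1 true — at most one ✓
  (6) {door, heat}: 1 true — at least one ✓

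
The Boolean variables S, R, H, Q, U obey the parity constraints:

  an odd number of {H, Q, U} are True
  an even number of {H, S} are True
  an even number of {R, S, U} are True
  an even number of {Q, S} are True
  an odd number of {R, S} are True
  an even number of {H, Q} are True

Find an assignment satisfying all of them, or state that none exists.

S = True; R = False; H = True; Q = True; U = True

{H, Q, U}: 3 true → odd ✓
{H, S}: 2 true → even ✓
{R, S, U}: 2 true → even ✓
{Q, S}: 2 true → even ✓
{R, S}: 1 true → odd ✓
{H, Q}: 2 true → even ✓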